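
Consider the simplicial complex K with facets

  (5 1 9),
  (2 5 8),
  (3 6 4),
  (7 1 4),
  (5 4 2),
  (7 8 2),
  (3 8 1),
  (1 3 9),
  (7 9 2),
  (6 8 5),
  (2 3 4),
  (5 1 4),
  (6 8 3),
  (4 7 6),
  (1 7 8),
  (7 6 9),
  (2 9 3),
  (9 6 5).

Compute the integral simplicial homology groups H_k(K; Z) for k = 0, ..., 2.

Order the vertices as 1 < 2 < 3 < 4 < 5 < 6 < 7 < 8 < 9. Listing each simplex with vertices in this order, K has dimension 2 with simplices:

  0-simplices (9): [1], [2], [3], [4], [5], [6], [7], [8], [9]
  1-simplices (27): (27 of them)
  2-simplices (18): [1,3,8], [1,3,9], [1,4,5], [1,4,7], [1,5,9], [1,7,8], [2,3,4], [2,3,9], [2,4,5], [2,5,8], [2,7,8], [2,7,9], [3,4,6], [3,6,8], [4,6,7], [5,6,8], [5,6,9], [6,7,9]

giving chain groups C_0 ≅ Z^9, C_1 ≅ Z^27, C_2 ≅ Z^18.

Boundary ∂_1: C_1 → C_0 maps an edge to its endpoints' difference, ∂[p,q] = q − p. For instance
  ∂[1,3] = [3] − [1].
As a 9×27 matrix over Z this has rank 8, with invariant factors (1,1,1,1,1,1,1,1).

Boundary ∂_2: C_2 → C_1 sends each 2-simplex [p,q,r] to [q,r] − [p,r] + [p,q]. For instance
  ∂[1,5,9] = [5,9] − [1,9] + [1,5],
  ∂[3,4,6] = [4,6] − [3,6] + [3,4].
This gives a 27×18 integer matrix of rank 17; reducing to Smith normal form yields diagonal entries (1,1,1,1,1,1,1,1,1,1,1,1,1,1,1,1,1).

Now H_k = ker ∂_k / im ∂_{k+1}, so:

  H_0: rank C_0 − rank ∂_1 = 9 − 8 = 1, and the invariant factors of ∂_1 are all 1, so H_0 = Z.
  H_1: rank ker ∂_1 − rank ∂_2 = (27 − 8) − 17 = 2, and the invariant factors of ∂_2 are all 1, so H_1 = Z^2.
  H_2: rank ker ∂_2 − rank ∂_3 = (18 − 17) − 0 = 1, and there is no ∂_3, so H_2 = Z.

As a check, the Euler characteristic is 9 − 27 + 18 = 0, which agrees with 1 − 2 + 1 = 0.

H_0 ≅ Z,  H_1 ≅ Z^2,  H_2 ≅ Z.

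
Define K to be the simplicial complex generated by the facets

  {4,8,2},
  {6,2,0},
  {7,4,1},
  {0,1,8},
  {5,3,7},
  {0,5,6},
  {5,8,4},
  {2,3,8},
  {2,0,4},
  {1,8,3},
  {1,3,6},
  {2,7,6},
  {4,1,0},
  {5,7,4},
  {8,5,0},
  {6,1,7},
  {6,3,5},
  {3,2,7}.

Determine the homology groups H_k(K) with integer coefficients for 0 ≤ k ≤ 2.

H_0 = Z,  H_1 = Z × Z/2,  H_2 = 0.

We work with the vertex ordering 0 < 1 < 2 < 3 < 4 < 5 < 6 < 7 < 8. The simplices of K, each written with vertices in increasing order, are:

  0-simplices (9): [0], [1], [2], [3], [4], [5], [6], [7], [8]
  1-simplices (27): (27 of them)
  2-simplices (18): [0,1,4], [0,1,8], [0,2,4], [0,2,6], [0,5,6], [0,5,8], [1,3,6], [1,3,8], [1,4,7], [1,6,7], [2,3,7], [2,3,8], [2,4,8], [2,6,7], [3,5,6], [3,5,7], [4,5,7], [4,5,8]

so the chain groups are C_0 ≅ Z^9, C_1 ≅ Z^27, C_2 ≅ Z^18.

Boundary ∂_1: C_1 → C_0 sends each edge [p,q] (with p < q) to q − p.
The resulting 9×27 matrix has rank 8, and its Smith normal form has invariant factors (1,1,1,1,1,1,1,1).

The boundary map ∂_2: C_2 → C_1 acts by ∂[p,q,r] = [q,r] − [p,r] + [p,q]. For instance
  ∂[4,5,7] = [5,7] − [4,7] + [4,5],
  ∂[4,5,8] = [5,8] − [4,8] + [4,5].
This gives a 27×18 integer matrix of rank 18; reducing to Smith normal form yields diagonal entries (1,1,1,1,1,1,1,1,1,1,1,1,1,1,1,1,1,2).

From H_k ≅ ker(∂_k) / im(∂_{k+1}) we obtain:

  H_0: rank C_0 − rank ∂_1 = 9 − 8 = 1, and the invariant factors of ∂_1 are all 1, so H_0 = Z.
  H_1: rank ker ∂_1 − rank ∂_2 = (27 − 8) − 18 = 1, and ∂_2 has invariant factor 2 > 1, so H_1 = Z × Z/2.
  H_2: rank ker ∂_2 − rank ∂_3 = (18 − 18) − 0 = 0, and there is no ∂_3, so H_2 = 0.

(K is a triangulation of the Klein bottle.)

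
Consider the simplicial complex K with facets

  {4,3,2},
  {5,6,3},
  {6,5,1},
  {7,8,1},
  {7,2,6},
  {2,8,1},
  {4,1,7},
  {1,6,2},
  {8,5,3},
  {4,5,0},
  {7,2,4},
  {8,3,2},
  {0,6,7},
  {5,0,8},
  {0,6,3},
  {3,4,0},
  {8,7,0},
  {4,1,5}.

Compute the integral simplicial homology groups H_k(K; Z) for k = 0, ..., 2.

Order the vertices as 0 < 1 < 2 < 3 < 4 < 5 < 6 < 7 < 8. Listing each simplex with vertices in this order, K has dimension 2 with simplices:

  0-simplices (9): [0], [1], [2], [3], [4], [5], [6], [7], [8]
  1-simplices (27): (27 of them)
  2-simplices (18): [0,3,4], [0,3,6], [0,4,5], [0,5,8], [0,6,7], [0,7,8], [1,2,6], [1,2,8], [1,4,5], [1,4,7], [1,5,6], [1,7,8], [2,3,4], [2,3,8], [2,4,7], [2,6,7], [3,5,6], [3,5,8]

giving chain groups C_0 ≅ Z^9, C_1 ≅ Z^27, C_2 ≅ Z^18.

Boundary ∂_1: C_1 → C_0 sends each edge [p,q] (with p < q) to q − p. For instance
  ∂[0,8] = [8] − [0].
As a 9×27 matrix over Z this has rank 8, with invariant factors (1,1,1,1,1,1,1,1).

∂_2: C_2 → C_1 acts by ∂[p,q,r] = [q,r] − [p,r] + [p,q]. For instance
  ∂[2,6,7] = [6,7] − [2,7] + [2,6],
  ∂[0,3,6] = [3,6] − [0,6] + [0,3].
The 27×18 boundary matrix has rank 18 and Smith normal form diag(1,1,1,1,1,1,1,1,1,1,1,1,1,1,1,1,1,2).

From H_k ≅ ker(∂_k) / im(∂_{k+1}) we obtain:

  H_0: rank C_0 − rank ∂_1 = 9 − 8 = 1, and the invariant factors of ∂_1 are all 1, so H_0 ≅ Z.
  H_1: rank ker ∂_1 − rank ∂_2 = (27 − 8) − 18 = 1, and ∂_2 has invariant factor 2 > 1, so H_1 ≅ Z ⊕ Z/2Z.
  H_2: rank ker ∂_2 − rank ∂_3 = (18 − 18) − 0 = 0, and there is no ∂_3, so H_2 ≅ 0.

H_0 ≅ Z,  H_1 ≅ Z ⊕ Z/2Z,  H_2 = 0.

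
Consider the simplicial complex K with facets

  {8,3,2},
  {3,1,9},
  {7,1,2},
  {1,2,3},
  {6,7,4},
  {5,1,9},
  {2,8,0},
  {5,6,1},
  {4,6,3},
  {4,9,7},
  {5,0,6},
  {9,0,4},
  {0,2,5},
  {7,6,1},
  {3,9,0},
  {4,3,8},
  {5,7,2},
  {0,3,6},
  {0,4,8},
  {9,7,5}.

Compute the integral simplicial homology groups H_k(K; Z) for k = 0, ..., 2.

We work with the vertex ordering 0 < 1 < 2 < 3 < 4 < 5 < 6 < 7 < 8 < 9. The simplices of K, each written with vertices in increasing order, are:

  0-simplices (10): [0], [1], [2], [3], [4], [5], [6], [7], [8], [9]
  1-simplices (30): (30 of them)
  2-simplices (20): (20 of them)

Hence C_0 ≅ Z^10, C_1 ≅ Z^30, C_2 ≅ Z^20.

Boundary ∂_1: C_1 → C_0 is given by ∂[p,q] = [q] − [p].
The 10×30 boundary matrix has rank 9 and Smith normal form diag(1,1,1,1,1,1,1,1,1).

The boundary map ∂_2: C_2 → C_1 acts by ∂[p,q,r] = [q,r] − [p,r] + [p,q]. For instance
  ∂[0,4,9] = [4,9] − [0,9] + [0,4],
  ∂[1,5,6] = [5,6] − [1,6] + [1,5].
This gives a 30×20 integer matrix of rank 20; reducing to Smith normal form yields diagonal entries (1,1,1,1,1,1,1,1,1,1,1,1,1,1,1,1,1,1,1,2).

Now H_k = ker ∂_k / im ∂_{k+1}, so:

  H_0: rank C_0 − rank ∂_1 = 10 − 9 = 1, and the invariant factors of ∂_1 are all 1, so H_0 = Z.
  H_1: rank ker ∂_1 − rank ∂_2 = (30 − 9) − 20 = 1, and ∂_2 has invariant factor 2 > 1, so H_1 = Z ⊕ Z/2.
  H_2: rank ker ∂_2 − rank ∂_3 = (20 − 20) − 0 = 0, and there is no ∂_3, so H_2 = 0.

As a check, the Euler characteristic is 10 − 30 + 20 = 0, which agrees with 1 − 1 + 0 = 0.

H_0 = Z,  H_1 = Z ⊕ Z/2,  H_2 = 0.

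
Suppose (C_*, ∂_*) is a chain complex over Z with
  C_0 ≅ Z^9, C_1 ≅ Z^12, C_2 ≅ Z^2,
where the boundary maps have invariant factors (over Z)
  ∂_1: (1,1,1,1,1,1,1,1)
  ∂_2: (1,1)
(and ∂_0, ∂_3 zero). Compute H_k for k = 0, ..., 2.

H_0: b_0 = 9 − 0 − 8 = 1; torsion from ∂_1 factors > 1: none. So H_0 ≅ Z.
H_1: b_1 = 12 − 8 − 2 = 2; torsion from ∂_2 factors > 1: none. So H_1 ≅ Z^2.
H_2: b_2 = 2 − 2 − 0 = 0; torsion from ∂_3 factors > 1: none. So H_2 ≅ 0.

H_0 ≅ Z,  H_1 ≅ Z^2,  H_2 = 0.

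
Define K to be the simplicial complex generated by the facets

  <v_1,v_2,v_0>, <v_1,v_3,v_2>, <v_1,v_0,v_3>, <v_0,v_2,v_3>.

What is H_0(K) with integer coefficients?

H_0 = Z.

Fix the vertex order v_0 < v_1 < v_2 < v_3 and write every simplex with vertices in increasing order. Then dim K = 2 and the simplices of K are:

  0-simplices (4): [v_0], [v_1], [v_2], [v_3]
  1-simplices (6): [v_0,v_1], [v_0,v_2], [v_0,v_3], [v_1,v_2], [v_1,v_3], [v_2,v_3]
  2-simplices (4): [v_0,v_1,v_2], [v_0,v_1,v_3], [v_0,v_2,v_3], [v_1,v_2,v_3]

giving chain groups C_0 ≅ Z^4, C_1 ≅ Z^6, C_2 ≅ Z^4.

∂_1: C_1 → C_0 is given by ∂[p,q] = [q] − [p]. For instance
  ∂[v_1,v_3] = [v_3] − [v_1].
The 4×6 boundary matrix has rank 3 and Smith normal form diag(1,1,1).

Boundary ∂_2: C_2 → C_1 maps a triangle to the signed sum of its edges. For instance
  ∂[v_0,v_1,v_3] = [v_1,v_3] − [v_0,v_3] + [v_0,v_1],
  ∂[v_1,v_2,v_3] = [v_2,v_3] − [v_1,v_3] + [v_1,v_2].
As a 6×4 matrix over Z this has rank 3, with invariant factors (1,1,1).

Reading off H_k = ker ∂_k / im ∂_{k+1}:

  H_0: rank C_0 − rank ∂_1 = 4 − 3 = 1, and the invariant factors of ∂_1 are all 1, so H_0 ≅ Z.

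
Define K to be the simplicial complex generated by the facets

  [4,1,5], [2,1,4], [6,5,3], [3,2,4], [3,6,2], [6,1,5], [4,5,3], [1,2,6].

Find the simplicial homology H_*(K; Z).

H_0 ≅ Z,  H_1 = 0,  H_2 ≅ Z.

We work with the vertex ordering 1 < 2 < 3 < 4 < 5 < 6. The simplices of K, each written with vertices in increasing order, are:

  0-simplices (6): [1], [2], [3], [4], [5], [6]
  1-simplices (12): [1,2], [1,4], [1,5], [1,6], [2,3], [2,4], [2,6], [3,4], [3,5], [3,6], [4,5], [5,6]
  2-simplices (8): [1,2,4], [1,2,6], [1,4,5], [1,5,6], [2,3,4], [2,3,6], [3,4,5], [3,5,6]

giving chain groups C_0 ≅ Z^6, C_1 ≅ Z^12, C_2 ≅ Z^8.

The boundary map ∂_1: C_1 → C_0 is given by ∂[p,q] = [q] − [p]. For instance
  ∂[3,6] = [6] − [3].
This gives a 6×12 integer matrix of rank 5; reducing to Smith normal form yields diagonal entries (1,1,1,1,1).

The boundary map ∂_2: C_2 → C_1 acts by ∂[p,q,r] = [q,r] − [p,r] + [p,q]. For instance
  ∂[1,2,4] = [2,4] − [1,4] + [1,2],
  ∂[2,3,6] = [3,6] − [2,6] + [2,3].
The resulting 12×8 matrix has rank 7, and its Smith normal form has invariant factors (1,1,1,1,1,1,1).

Now H_k = ker ∂_k / im ∂_{k+1}, so:

  H_0: rank C_0 − rank ∂_1 = 6 − 5 = 1, and the invariant factors of ∂_1 are all 1, so H_0 = Z.
  H_1: rank ker ∂_1 − rank ∂_2 = (12 − 5) − 7 = 0, and the invariant factors of ∂_2 are all 1, so H_1 = 0.
  H_2: rank ker ∂_2 − rank ∂_3 = (8 − 7) − 0 = 1, and there is no ∂_3, so H_2 = Z.

As a check, the Euler characteristic is 6 − 12 + 8 = 2, which agrees with 1 − 0 + 1 = 2.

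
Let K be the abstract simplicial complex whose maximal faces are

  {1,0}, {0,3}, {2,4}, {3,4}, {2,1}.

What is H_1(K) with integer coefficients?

We work with the vertex ordering 0 < 1 < 2 < 3 < 4. The simplices of K, each written with vertices in increasing order, are:

  0-simplices (5): [0], [1], [2], [3], [4]
  1-simplices (5): [0,1], [0,3], [1,2], [2,4], [3,4]

so the chain groups are C_0 ≅ Z^5, C_1 ≅ Z^5.

Boundary ∂_1: C_1 → C_0 is given by ∂[p,q] = [q] − [p]. For instance
  ∂[0,3] = [3] − [0].
As a 5×5 matrix over Z this has rank 4, with invariant factors (1,1,1,1).

Reading off H_k = ker ∂_k / im ∂_{k+1}:

  H_1: rank ker ∂_1 − rank ∂_2 = (5 − 4) − 0 = 1, and there is no ∂_2, so H_1 = Z.

H_1 ≅ Z.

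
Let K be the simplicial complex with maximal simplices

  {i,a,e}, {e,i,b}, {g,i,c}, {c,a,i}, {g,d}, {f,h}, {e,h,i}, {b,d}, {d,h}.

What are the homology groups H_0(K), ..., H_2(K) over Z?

Fix the vertex order a < b < c < d < e < f < g < h < i and write every simplex with vertices in increasing order. Then dim K = 2 and the simplices of K are:

  0-simplices (9): a, b, c, d, e, f, g, h, i
  1-simplices (15): ac, ae, ai, bd, be, bi, cg, ci, dg, dh, eh, ei, fh, gi, hi
  2-simplices (5): aci, aei, bei, cgi, ehi

giving chain groups C_0 ≅ Z^9, C_1 ≅ Z^15, C_2 ≅ Z^5.

∂_1: C_1 → C_0 is given by ∂[p,q] = [q] − [p].
This gives a 9×15 integer matrix of rank 8; reducing to Smith normal form yields diagonal entries (1,1,1,1,1,1,1,1).

Boundary ∂_2: C_2 → C_1 acts by ∂[p,q,r] = [q,r] − [p,r] + [p,q]. For instance
  ∂aci = ci − ai + ac,
  ∂ehi = hi − ei + eh.
The 15×5 boundary matrix has rank 5 and Smith normal form diag(1,1,1,1,1).

From H_k ≅ ker(∂_k) / im(∂_{k+1}) we obtain:

  H_0: rank C_0 − rank ∂_1 = 9 − 8 = 1, and the invariant factors of ∂_1 are all 1, so H_0 ≅ Z.
  H_1: rank ker ∂_1 − rank ∂_2 = (15 − 8) − 5 = 2, and the invariant factors of ∂_2 are all 1, so H_1 ≅ Z^2.
  H_2: rank ker ∂_2 − rank ∂_3 = (5 − 5) − 0 = 0, and there is no ∂_3, so H_2 ≅ 0.

H_0 = Z,  H_1 = Z^2,  H_2 = 0.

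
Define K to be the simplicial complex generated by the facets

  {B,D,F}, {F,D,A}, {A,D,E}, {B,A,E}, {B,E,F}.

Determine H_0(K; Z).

H_0 ≅ Z.

We work with the vertex ordering A < B < D < E < F. The simplices of K, each written with vertices in increasing order, are:

  0-simplices (5): A, B, D, E, F
  1-simplices (10): AB, AD, AE, AF, BD, BE, BF, DE, DF, EF
  2-simplices (5): ABE, ADE, ADF, BDF, BEF

so the chain groups are C_0 ≅ Z^5, C_1 ≅ Z^10, C_2 ≅ Z^5.

Boundary ∂_1: C_1 → C_0 sends each edge [p,q] (with p < q) to q − p.
As a 5×10 matrix over Z this has rank 4, with invariant factors (1,1,1,1).

The boundary map ∂_2: C_2 → C_1 sends each 2-simplex [p,q,r] to [q,r] − [p,r] + [p,q]. For instance
  ∂ADE = DE − AE + AD,
  ∂BDF = DF − BF + BD.
The 10×5 boundary matrix has rank 5 and Smith normal form diag(1,1,1,1,1).

Now H_k = ker ∂_k / im ∂_{k+1}, so:

  H_0: rank C_0 − rank ∂_1 = 5 − 4 = 1, and the invariant factors of ∂_1 are all 1, so H_0 = Z.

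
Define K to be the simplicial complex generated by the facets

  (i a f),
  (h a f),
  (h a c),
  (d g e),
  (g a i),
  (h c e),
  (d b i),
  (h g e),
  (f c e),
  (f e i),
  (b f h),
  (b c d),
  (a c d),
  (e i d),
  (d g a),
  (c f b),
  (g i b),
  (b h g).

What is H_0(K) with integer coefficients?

H_0 = Z.

We work with the vertex ordering a < b < c < d < e < f < g < h < i. The simplices of K, each written with vertices in increasing order, are:

  0-simplices (9): a, b, c, d, e, f, g, h, i
  1-simplices (27): ac, ad, af, ag, ah, ai, bc, bd, bf, bg, bh, bi, cd, ce, cf, ch, de, dg, di, ef, eg, eh, ei, fh, fi, gh, gi
  2-simplices (18): acd, ach, adg, afh, afi, agi, bcd, bcf, bdi, bfh, bgh, bgi, cef, ceh, deg, dei, efi, egh

giving chain groups C_0 ≅ Z^9, C_1 ≅ Z^27, C_2 ≅ Z^18.

The boundary map ∂_1: C_1 → C_0 sends each edge [p,q] (with p < q) to q − p.
The resulting 9×27 matrix has rank 8, and its Smith normal form has invariant factors (1,1,1,1,1,1,1,1).

Boundary ∂_2: C_2 → C_1 maps a triangle to the signed sum of its edges. For instance
  ∂ach = ch − ah + ac,
  ∂cef = ef − cf + ce.
This gives a 27×18 integer matrix of rank 18; reducing to Smith normal form yields diagonal entries (1,1,1,1,1,1,1,1,1,1,1,1,1,1,1,1,1,2).

Reading off H_k = ker ∂_k / im ∂_{k+1}:

  H_0: rank C_0 − rank ∂_1 = 9 − 8 = 1, and the invariant factors of ∂_1 are all 1, so H_0 ≅ Z.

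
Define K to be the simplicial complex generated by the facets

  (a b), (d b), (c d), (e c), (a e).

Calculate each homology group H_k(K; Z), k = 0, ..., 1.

Fix the vertex order a < b < c < d < e and write every simplex with vertices in increasing order. Then dim K = 1 and the simplices of K are:

  0-simplices (5): a, b, c, d, e
  1-simplices (5): ab, ae, bd, cd, ce

so the chain groups are C_0 ≅ Z^5, C_1 ≅ Z^5.

∂_1: C_1 → C_0 is given by ∂[p,q] = [q] − [p].
This gives a 5×5 integer matrix of rank 4; reducing to Smith normal form yields diagonal entries (1,1,1,1).

Now H_k = ker ∂_k / im ∂_{k+1}, so:

  H_0: rank C_0 − rank ∂_1 = 5 − 4 = 1, and the invariant factors of ∂_1 are all 1, so H_0 ≅ Z.
  H_1: rank ker ∂_1 − rank ∂_2 = (5 − 4) − 0 = 1, and there is no ∂_2, so H_1 ≅ Z.

H_0 ≅ Z,  H_1 ≅ Z.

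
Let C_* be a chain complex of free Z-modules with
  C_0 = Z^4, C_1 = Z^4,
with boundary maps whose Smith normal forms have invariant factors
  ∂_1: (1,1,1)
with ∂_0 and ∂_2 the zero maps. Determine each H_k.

H_0: b_0 = 4 − 0 − 3 = 1; torsion from ∂_1 factors > 1: none. So H_0 = Z.
H_1: b_1 = 4 − 3 − 0 = 1; torsion from ∂_2 factors > 1: none. So H_1 = Z.

H_0 = Z,  H_1 = Z.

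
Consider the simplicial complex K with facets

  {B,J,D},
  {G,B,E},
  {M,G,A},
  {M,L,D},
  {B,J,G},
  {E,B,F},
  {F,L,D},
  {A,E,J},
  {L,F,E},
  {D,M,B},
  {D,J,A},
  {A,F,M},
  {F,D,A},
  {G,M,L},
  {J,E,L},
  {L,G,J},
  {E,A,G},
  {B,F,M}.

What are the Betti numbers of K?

Take the total order A < B < D < E < F < G < J < L < M on the vertex set. Then K (dimension 2) consists of the simplices:

  0-simplices (9): A, B, D, E, F, G, J, L, M
  1-simplices (27): AD, AE, AF, AG, AJ, AM, BD, BE, BF, BG, BJ, BM, DF, DJ, DL, DM, EF, EG, EJ, EL, FL, FM, GJ, GL, GM, JL, LM
  2-simplices (18): ADF, ADJ, AEG, AEJ, AFM, AGM, BDJ, BDM, BEF, BEG, BFM, BGJ, DFL, DLM, EFL, EJL, GJL, GLM

so the chain groups are C_0 ≅ Z^9, C_1 ≅ Z^27, C_2 ≅ Z^18.

Boundary ∂_1: C_1 → C_0 is given by ∂[p,q] = [q] − [p]. For instance
  ∂EG = G − E.
The 9×27 boundary matrix has rank 8 and Smith normal form diag(1,1,1,1,1,1,1,1).

The boundary map ∂_2: C_2 → C_1 acts by ∂[p,q,r] = [q,r] − [p,r] + [p,q]. For instance
  ∂BDJ = DJ − BJ + BD,
  ∂EJL = JL − EL + EJ.
This gives a 27×18 integer matrix of rank 18; reducing to Smith normal form yields diagonal entries (1,1,1,1,1,1,1,1,1,1,1,1,1,1,1,1,1,2).

Now H_k = ker ∂_k / im ∂_{k+1}, so:

  H_0: rank C_0 − rank ∂_1 = 9 − 8 = 1, and the invariant factors of ∂_1 are all 1, so H_0 ≅ Z.
  H_1: rank ker ∂_1 − rank ∂_2 = (27 − 8) − 18 = 1, and ∂_2 has invariant factor 2 > 1, so H_1 ≅ Z ⊕ Z/2Z.
  H_2: rank ker ∂_2 − rank ∂_3 = (18 − 18) − 0 = 0, and there is no ∂_3, so H_2 ≅ 0.

Hence the Betti numbers are b_0 = 1, b_1 = 1, b_2 = 0.

b_0 = 1, b_1 = 1, b_2 = 0.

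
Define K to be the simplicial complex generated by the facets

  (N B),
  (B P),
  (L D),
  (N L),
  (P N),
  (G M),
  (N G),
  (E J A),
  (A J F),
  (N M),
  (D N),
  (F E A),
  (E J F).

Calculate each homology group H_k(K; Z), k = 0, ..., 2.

H_0 = Z^2,  H_1 = Z^3,  H_2 = Z.

Fix the vertex order A < B < D < E < F < G < J < L < M < N < P and write every simplex with vertices in increasing order. Then dim K = 2 and the simplices of K are:

  0-simplices (11): A, B, D, E, F, G, J, L, M, N, P
  1-simplices (15): AE, AF, AJ, BN, BP, DL, DN, EF, EJ, FJ, GM, GN, LN, MN, NP
  2-simplices (4): AEF, AEJ, AFJ, EFJ

so the chain groups are C_0 ≅ Z^11, C_1 ≅ Z^15, C_2 ≅ Z^4.

The boundary map ∂_1: C_1 → C_0 maps an edge to its endpoints' difference, ∂[p,q] = q − p. For instance
  ∂BN = N − B.
This gives a 11×15 integer matrix of rank 9; reducing to Smith normal form yields diagonal entries (1,1,1,1,1,1,1,1,1).

Boundary ∂_2: C_2 → C_1 maps a triangle to the signed sum of its edges. For instance
  ∂AFJ = FJ − AJ + AF,
  ∂AEJ = EJ − AJ + AE.
As a 15×4 matrix over Z this has rank 3, with invariant factors (1,1,1).

Computing H_k = (kernel of ∂_k) / (image of ∂_{k+1}):

  H_0: rank C_0 − rank ∂_1 = 11 − 9 = 2, and the invariant factors of ∂_1 are all 1, so H_0 = Z^2.
  H_1: rank ker ∂_1 − rank ∂_2 = (15 − 9) − 3 = 3, and the invariant factors of ∂_2 are all 1, so H_1 = Z^3.
  H_2: rank ker ∂_2 − rank ∂_3 = (4 − 3) − 0 = 1, and there is no ∂_3, so H_2 = Z.

As a check, the Euler characteristic is 11 − 15 + 4 = 0, which agrees with 2 − 3 + 1 = 0.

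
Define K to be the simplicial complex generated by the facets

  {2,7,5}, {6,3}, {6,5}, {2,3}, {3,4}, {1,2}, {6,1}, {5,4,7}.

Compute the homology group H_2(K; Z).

Order the vertices as 1 < 2 < 3 < 4 < 5 < 6 < 7. Listing each simplex with vertices in this order, K has dimension 2 with simplices:

  0-simplices (7): [1], [2], [3], [4], [5], [6], [7]
  1-simplices (11): [1,2], [1,6], [2,3], [2,5], [2,7], [3,4], [3,6], [4,5], [4,7], [5,6], [5,7]
  2-simplices (2): [2,5,7], [4,5,7]

giving chain groups C_0 ≅ Z^7, C_1 ≅ Z^11, C_2 ≅ Z^2.

Boundary ∂_1: C_1 → C_0 is given by ∂[p,q] = [q] − [p].
This gives a 7×11 integer matrix of rank 6; reducing to Smith normal form yields diagonal entries (1,1,1,1,1,1).

The boundary map ∂_2: C_2 → C_1 sends each 2-simplex [p,q,r] to [q,r] − [p,r] + [p,q]. For instance
  ∂[2,5,7] = [5,7] − [2,7] + [2,5],
  ∂[4,5,7] = [5,7] − [4,7] + [4,5].
This gives a 11×2 integer matrix of rank 2; reducing to Smith normal form yields diagonal entries (1,1).

Reading off H_k = ker ∂_k / im ∂_{k+1}:

  H_2: rank ker ∂_2 − rank ∂_3 = (2 − 2) − 0 = 0, and there is no ∂_3, so H_2 ≅ 0.

H_2 ≅ 0.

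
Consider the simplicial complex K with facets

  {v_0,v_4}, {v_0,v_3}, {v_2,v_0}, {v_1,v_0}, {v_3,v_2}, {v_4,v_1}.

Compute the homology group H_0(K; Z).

Order the vertices as v_0 < v_1 < v_2 < v_3 < v_4. Listing each simplex with vertices in this order, K has dimension 1 with simplices:

  0-simplices (5): [v_0], [v_1], [v_2], [v_3], [v_4]
  1-simplices (6): [v_0,v_1], [v_0,v_2], [v_0,v_3], [v_0,v_4], [v_1,v_4], [v_2,v_3]

so the chain groups are C_0 ≅ Z^5, C_1 ≅ Z^6.

The boundary map ∂_1: C_1 → C_0 is given by ∂[p,q] = [q] − [p]. For instance
  ∂[v_0,v_2] = [v_2] − [v_0].
As a 5×6 matrix over Z this has rank 4, with invariant factors (1,1,1,1).

Reading off H_k = ker ∂_k / im ∂_{k+1}:

  H_0: rank C_0 − rank ∂_1 = 5 − 4 = 1, and the invariant factors of ∂_1 are all 1, so H_0 = Z.

H_0 = Z.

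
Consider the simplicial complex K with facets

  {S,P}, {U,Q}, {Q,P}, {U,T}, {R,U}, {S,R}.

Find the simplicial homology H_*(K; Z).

Fix the vertex order P < Q < R < S < T < U and write every simplex with vertices in increasing order. Then dim K = 1 and the simplices of K are:

  0-simplices (6): P, Q, R, S, T, U
  1-simplices (6): PQ, PS, QU, RS, RU, TU

so the chain groups are C_0 ≅ Z^6, C_1 ≅ Z^6.

The boundary map ∂_1: C_1 → C_0 maps an edge to its endpoints' difference, ∂[p,q] = q − p. For instance
  ∂QU = U − Q.
As a 6×6 matrix over Z this has rank 5, with invariant factors (1,1,1,1,1).

From H_k ≅ ker(∂_k) / im(∂_{k+1}) we obtain:

  H_0: rank C_0 − rank ∂_1 = 6 − 5 = 1, and the invariant factors of ∂_1 are all 1, so H_0 = Z.
  H_1: rank ker ∂_1 − rank ∂_2 = (6 − 5) − 0 = 1, and there is no ∂_2, so H_1 = Z.

H_0 ≅ Z,  H_1 ≅ Z.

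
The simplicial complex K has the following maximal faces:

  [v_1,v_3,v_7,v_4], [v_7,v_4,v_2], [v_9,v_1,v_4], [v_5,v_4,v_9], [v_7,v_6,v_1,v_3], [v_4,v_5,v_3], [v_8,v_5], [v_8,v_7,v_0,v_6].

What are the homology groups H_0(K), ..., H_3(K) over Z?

H_0 ≅ Z,  H_1 ≅ Z,  H_2 = 0,  H_3 = 0.

Order the vertices as v_0 < v_1 < v_2 < v_3 < v_4 < v_5 < v_6 < v_7 < v_8 < v_9. Listing each simplex with vertices in this order, K has dimension 3 with simplices:

  0-simplices (10): [v_0], [v_1], [v_2], [v_3], [v_4], [v_5], [v_6], [v_7], [v_8], [v_9]
  1-simplices (22): (22 of them)
  2-simplices (15): (15 of them)
  3-simplices (3): [v_0,v_6,v_7,v_8], [v_1,v_3,v_4,v_7], [v_1,v_3,v_6,v_7]

Hence C_0 ≅ Z^10, C_1 ≅ Z^22, C_2 ≅ Z^15, C_3 ≅ Z^3.

∂_1: C_1 → C_0 sends each edge [p,q] (with p < q) to q − p. For instance
  ∂[v_1,v_9] = [v_9] − [v_1].
This gives a 10×22 integer matrix of rank 9; reducing to Smith normal form yields diagonal entries (1,1,1,1,1,1,1,1,1).

∂_2: C_2 → C_1 maps a triangle to the signed sum of its edges. For instance
  ∂[v_1,v_4,v_9] = [v_4,v_9] − [v_1,v_9] + [v_1,v_4],
  ∂[v_0,v_6,v_8] = [v_6,v_8] − [v_0,v_8] + [v_0,v_6].
The 22×15 boundary matrix has rank 12 and Smith normal form diag(1,1,1,1,1,1,1,1,1,1,1,1).

The boundary map ∂_3: C_3 → C_2 sends each 3-simplex σ to the alternating sum Σ_i (−1)^i (σ with its i-th vertex removed). For instance
  ∂[v_1,v_3,v_4,v_7] = [v_3,v_4,v_7] − [v_1,v_4,v_7] + [v_1,v_3,v_7] − [v_1,v_3,v_4],
  ∂[v_0,v_6,v_7,v_8] = [v_6,v_7,v_8] − [v_0,v_7,v_8] + [v_0,v_6,v_8] − [v_0,v_6,v_7].
The 15×3 boundary matrix has rank 3 and Smith normal form diag(1,1,1).

Computing H_k = (kernel of ∂_k) / (image of ∂_{k+1}):

  H_0: rank C_0 − rank ∂_1 = 10 − 9 = 1, and the invariant factors of ∂_1 are all 1, so H_0 ≅ Z.
  H_1: rank ker ∂_1 − rank ∂_2 = (22 − 9) − 12 = 1, and the invariant factors of ∂_2 are all 1, so H_1 ≅ Z.
  H_2: rank ker ∂_2 − rank ∂_3 = (15 − 12) − 3 = 0, and the invariant factors of ∂_3 are all 1, so H_2 ≅ 0.
  H_3: rank ker ∂_3 − rank ∂_4 = (3 − 3) − 0 = 0, and there is no ∂_4, so H_3 ≅ 0.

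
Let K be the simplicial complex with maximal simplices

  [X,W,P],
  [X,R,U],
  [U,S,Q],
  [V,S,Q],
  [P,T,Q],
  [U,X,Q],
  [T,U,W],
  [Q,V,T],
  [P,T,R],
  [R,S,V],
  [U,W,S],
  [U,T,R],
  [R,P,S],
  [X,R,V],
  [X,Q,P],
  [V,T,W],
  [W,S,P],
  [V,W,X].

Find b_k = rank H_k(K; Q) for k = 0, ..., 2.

b_0 = 1, b_1 = 2, b_2 = 1.

K has 9 vertices, 27 edges, 18 triangles.
rank ∂_0 = 0, rank ∂_1 = 8 ⇒ b_0 = 9 − 0 − 8 = 1; all invariant factors of ∂_1 are 1 so no torsion. So H_0 = Z.
rank ∂_1 = 8, rank ∂_2 = 17 ⇒ b_1 = 27 − 8 − 17 = 2; all invariant factors of ∂_2 are 1 so no torsion. So H_1 = Z^2.
rank ∂_2 = 17, rank ∂_3 = 0 ⇒ b_2 = 18 − 17 − 0 = 1. So H_2 = Z.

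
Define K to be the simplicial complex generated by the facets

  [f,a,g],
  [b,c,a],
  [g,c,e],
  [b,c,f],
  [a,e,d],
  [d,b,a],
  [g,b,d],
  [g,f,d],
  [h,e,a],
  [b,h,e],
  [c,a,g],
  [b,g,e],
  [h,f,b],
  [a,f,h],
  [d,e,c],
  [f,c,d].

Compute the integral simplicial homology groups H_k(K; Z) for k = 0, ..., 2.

We work with the vertex ordering a < b < c < d < e < f < g < h. The simplices of K, each written with vertices in increasing order, are:

  0-simplices (8): a, b, c, d, e, f, g, h
  1-simplices (24): ab, ac, ad, ae, af, ag, ah, bc, bd, be, bf, bg, bh, cd, ce, cf, cg, de, df, dg, eg, eh, fg, fh
  2-simplices (16): abc, abd, acg, ade, aeh, afg, afh, bcf, bdg, beg, beh, bfh, cde, cdf, ceg, dfg

Hence C_0 ≅ Z^8, C_1 ≅ Z^24, C_2 ≅ Z^16.

∂_1: C_1 → C_0 maps an edge to its endpoints' difference, ∂[p,q] = q − p. For instance
  ∂ce = e − c.
The 8×24 boundary matrix has rank 7 and Smith normal form diag(1,1,1,1,1,1,1).

Boundary ∂_2: C_2 → C_1 sends each 2-simplex [p,q,r] to [q,r] − [p,r] + [p,q]. For instance
  ∂acg = cg − ag + ac,
  ∂abc = bc − ac + ab.
This gives a 24×16 integer matrix of rank 15; reducing to Smith normal form yields diagonal entries (1,1,1,1,1,1,1,1,1,1,1,1,1,1,1).

Reading off H_k = ker ∂_k / im ∂_{k+1}:

  H_0: rank C_0 − rank ∂_1 = 8 − 7 = 1, and the invariant factors of ∂_1 are all 1, so H_0 = Z.
  H_1: rank ker ∂_1 − rank ∂_2 = (24 − 7) − 15 = 2, and the invariant factors of ∂_2 are all 1, so H_1 = Z^2.
  H_2: rank ker ∂_2 − rank ∂_3 = (16 − 15) − 0 = 1, and there is no ∂_3, so H_2 = Z.

(K is a triangulation of the torus T^2.)

H_0 ≅ Z,  H_1 ≅ Z^2,  H_2 ≅ Z.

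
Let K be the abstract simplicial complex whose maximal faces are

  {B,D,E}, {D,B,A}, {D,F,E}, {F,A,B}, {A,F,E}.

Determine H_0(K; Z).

H_0 = Z.

Order the vertices as A < B < D < E < F. Listing each simplex with vertices in this order, K has dimension 2 with simplices:

  0-simplices (5): A, B, D, E, F
  1-simplices (10): AB, AD, AE, AF, BD, BE, BF, DE, DF, EF
  2-simplices (5): ABD, ABF, AEF, BDE, DEF

giving chain groups C_0 ≅ Z^5, C_1 ≅ Z^10, C_2 ≅ Z^5.

Boundary ∂_1: C_1 → C_0 sends each edge [p,q] (with p < q) to q − p.
The resulting 5×10 matrix has rank 4, and its Smith normal form has invariant factors (1,1,1,1).

The boundary map ∂_2: C_2 → C_1 acts by ∂[p,q,r] = [q,r] − [p,r] + [p,q]. For instance
  ∂ABD = BD − AD + AB,
  ∂DEF = EF − DF + DE.
This gives a 10×5 integer matrix of rank 5; reducing to Smith normal form yields diagonal entries (1,1,1,1,1).

Reading off H_k = ker ∂_k / im ∂_{k+1}:

  H_0: rank C_0 − rank ∂_1 = 5 − 4 = 1, and the invariant factors of ∂_1 are all 1, so H_0 = Z.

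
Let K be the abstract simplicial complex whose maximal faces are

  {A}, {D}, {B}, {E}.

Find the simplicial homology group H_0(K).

Order the vertices as A < B < D < E. Listing each simplex with vertices in this order, K has dimension 0 with simplices:

  0-simplices (4): A, B, D, E

Hence C_0 ≅ Z^4.

Reading off H_k = ker ∂_k / im ∂_{k+1}:

  H_0: rank C_0 − rank ∂_1 = 4 − 0 = 4, and there is no ∂_1, so H_0 = Z^4.

H_0 = Z^4.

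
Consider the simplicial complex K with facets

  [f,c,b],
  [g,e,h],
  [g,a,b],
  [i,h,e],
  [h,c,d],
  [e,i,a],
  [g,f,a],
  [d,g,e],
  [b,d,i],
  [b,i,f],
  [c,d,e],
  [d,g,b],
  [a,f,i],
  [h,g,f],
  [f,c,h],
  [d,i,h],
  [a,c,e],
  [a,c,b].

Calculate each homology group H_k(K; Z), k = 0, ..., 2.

H_0 = Z,  H_1 = Z ⊕ Z/2,  H_2 = 0.

Take the total order a < b < c < d < e < f < g < h < i on the vertex set. Then K (dimension 2) consists of the simplices:

  0-simplices (9): a, b, c, d, e, f, g, h, i
  1-simplices (27): ab, ac, ae, af, ag, ai, bc, bd, bf, bg, bi, cd, ce, cf, ch, de, dg, dh, di, eg, eh, ei, fg, fh, fi, gh, hi
  2-simplices (18): abc, abg, ace, aei, afg, afi, bcf, bdg, bdi, bfi, cde, cdh, cfh, deg, dhi, egh, ehi, fgh

Hence C_0 ≅ Z^9, C_1 ≅ Z^27, C_2 ≅ Z^18.

Boundary ∂_1: C_1 → C_0 maps an edge to its endpoints' difference, ∂[p,q] = q − p. For instance
  ∂af = f − a.
This gives a 9×27 integer matrix of rank 8; reducing to Smith normal form yields diagonal entries (1,1,1,1,1,1,1,1).

∂_2: C_2 → C_1 acts by ∂[p,q,r] = [q,r] − [p,r] + [p,q]. For instance
  ∂cdh = dh − ch + cd,
  ∂cde = de − ce + cd.
This gives a 27×18 integer matrix of rank 18; reducing to Smith normal form yields diagonal entries (1,1,1,1,1,1,1,1,1,1,1,1,1,1,1,1,1,2).

Computing H_k = (kernel of ∂_k) / (image of ∂_{k+1}):

  H_0: rank C_0 − rank ∂_1 = 9 − 8 = 1, and the invariant factors of ∂_1 are all 1, so H_0 ≅ Z.
  H_1: rank ker ∂_1 − rank ∂_2 = (27 − 8) − 18 = 1, and ∂_2 has invariant factor 2 > 1, so H_1 ≅ Z ⊕ Z/2.
  H_2: rank ker ∂_2 − rank ∂_3 = (18 − 18) − 0 = 0, and there is no ∂_3, so H_2 ≅ 0.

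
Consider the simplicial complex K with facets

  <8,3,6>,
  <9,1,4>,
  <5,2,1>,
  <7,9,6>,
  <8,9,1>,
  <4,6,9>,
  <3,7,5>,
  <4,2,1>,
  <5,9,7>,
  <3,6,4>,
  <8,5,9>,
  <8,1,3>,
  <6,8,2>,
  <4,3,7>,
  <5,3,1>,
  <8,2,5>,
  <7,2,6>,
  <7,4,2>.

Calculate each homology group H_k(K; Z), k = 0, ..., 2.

We work with the vertex ordering 1 < 2 < 3 < 4 < 5 < 6 < 7 < 8 < 9. The simplices of K, each written with vertices in increasing order, are:

  0-simplices (9): [1], [2], [3], [4], [5], [6], [7], [8], [9]
  1-simplices (27): (27 of them)
  2-simplices (18): [1,2,4], [1,2,5], [1,3,5], [1,3,8], [1,4,9], [1,8,9], [2,4,7], [2,5,8], [2,6,7], [2,6,8], [3,4,6], [3,4,7], [3,5,7], [3,6,8], [4,6,9], [5,7,9], [5,8,9], [6,7,9]

Hence C_0 ≅ Z^9, C_1 ≅ Z^27, C_2 ≅ Z^18.

∂_1: C_1 → C_0 sends each edge [p,q] (with p < q) to q − p. For instance
  ∂[2,5] = [5] − [2].
The 9×27 boundary matrix has rank 8 and Smith normal form diag(1,1,1,1,1,1,1,1).

∂_2: C_2 → C_1 acts by ∂[p,q,r] = [q,r] − [p,r] + [p,q]. For instance
  ∂[2,6,7] = [6,7] − [2,7] + [2,6],
  ∂[1,3,5] = [3,5] − [1,5] + [1,3].
This gives a 27×18 integer matrix of rank 18; reducing to Smith normal form yields diagonal entries (1,1,1,1,1,1,1,1,1,1,1,1,1,1,1,1,1,2).

From H_k ≅ ker(∂_k) / im(∂_{k+1}) we obtain:

  H_0: rank C_0 − rank ∂_1 = 9 − 8 = 1, and the invariant factors of ∂_1 are all 1, so H_0 = Z.
  H_1: rank ker ∂_1 − rank ∂_2 = (27 − 8) − 18 = 1, and ∂_2 has invariant factor 2 > 1, so H_1 = Z × Z/2.
  H_2: rank ker ∂_2 − rank ∂_3 = (18 − 18) − 0 = 0, and there is no ∂_3, so H_2 = 0.

(K is a triangulation of the Klein bottle.)

H_0 ≅ Z,  H_1 ≅ Z × Z/2,  H_2 = 0.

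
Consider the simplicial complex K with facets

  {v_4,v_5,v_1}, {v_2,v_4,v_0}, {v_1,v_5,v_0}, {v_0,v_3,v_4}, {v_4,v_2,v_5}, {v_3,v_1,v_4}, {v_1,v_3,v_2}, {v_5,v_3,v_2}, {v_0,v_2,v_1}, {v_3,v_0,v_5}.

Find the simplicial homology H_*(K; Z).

H_0 ≅ Z,  H_1 ≅ Z/2Z,  H_2 = 0.

K has 6 vertices, 15 edges, 10 triangles.
rank ∂_0 = 0, rank ∂_1 = 5 ⇒ b_0 = 6 − 0 − 5 = 1; all invariant factors of ∂_1 are 1 so no torsion. So H_0 = Z.
rank ∂_1 = 5, rank ∂_2 = 10 ⇒ b_1 = 15 − 5 − 10 = 0; ∂_2 has invariant factor(s) [2] giving torsion. So H_1 = Z/2Z.
rank ∂_2 = 10, rank ∂_3 = 0 ⇒ b_2 = 10 − 10 − 0 = 0. So H_2 = 0.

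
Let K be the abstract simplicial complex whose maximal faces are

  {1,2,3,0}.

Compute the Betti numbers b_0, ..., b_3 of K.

b_0 = 1, b_1 = 0, b_2 = 0, b_3 = 0.

Fix the vertex order 0 < 1 < 2 < 3 and write every simplex with vertices in increasing order. Then dim K = 3 and the simplices of K are:

  0-simplices (4): [0], [1], [2], [3]
  1-simplices (6): [0,1], [0,2], [0,3], [1,2], [1,3], [2,3]
  2-simplices (4): [0,1,2], [0,1,3], [0,2,3], [1,2,3]
  3-simplices (1): [0,1,2,3]

Hence C_0 ≅ Z^4, C_1 ≅ Z^6, C_2 ≅ Z^4, C_3 ≅ Z^1.

Boundary ∂_1: C_1 → C_0 sends each edge [p,q] (with p < q) to q − p. For instance
  ∂[0,1] = [1] − [0].
The 4×6 boundary matrix has rank 3 and Smith normal form diag(1,1,1).

The boundary map ∂_2: C_2 → C_1 sends each 2-simplex [p,q,r] to [q,r] − [p,r] + [p,q]. For instance
  ∂[1,2,3] = [2,3] − [1,3] + [1,2],
  ∂[0,1,2] = [1,2] − [0,2] + [0,1].
As a 6×4 matrix over Z this has rank 3, with invariant factors (1,1,1).

∂_3: C_3 → C_2 sends each 3-simplex σ to the alternating sum Σ_i (−1)^i (σ with its i-th vertex removed). For instance
  ∂[0,1,2,3] = [1,2,3] − [0,2,3] + [0,1,3] − [0,1,2].
This gives a 4×1 integer matrix of rank 1; reducing to Smith normal form yields diagonal entries (1).

From H_k ≅ ker(∂_k) / im(∂_{k+1}) we obtain:

  H_0: rank C_0 − rank ∂_1 = 4 − 3 = 1, and the invariant factors of ∂_1 are all 1, so H_0 ≅ Z.
  H_1: rank ker ∂_1 − rank ∂_2 = (6 − 3) − 3 = 0, and the invariant factors of ∂_2 are all 1, so H_1 ≅ 0.
  H_2: rank ker ∂_2 − rank ∂_3 = (4 − 3) − 1 = 0, and the invariant factors of ∂_3 are all 1, so H_2 ≅ 0.
  H_3: rank ker ∂_3 − rank ∂_4 = (1 − 1) − 0 = 0, and there is no ∂_4, so H_3 ≅ 0.

Hence the Betti numbers are b_0 = 1, b_1 = 0, b_2 = 0, b_3 = 0.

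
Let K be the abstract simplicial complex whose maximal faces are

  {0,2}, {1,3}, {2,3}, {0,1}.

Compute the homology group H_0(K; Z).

Order the vertices as 0 < 1 < 2 < 3. Listing each simplex with vertices in this order, K has dimension 1 with simplices:

  0-simplices (4): [0], [1], [2], [3]
  1-simplices (4): [0,1], [0,2], [1,3], [2,3]

Hence C_0 ≅ Z^4, C_1 ≅ Z^4.

The boundary map ∂_1: C_1 → C_0 is given by ∂[p,q] = [q] − [p].
This gives a 4×4 integer matrix of rank 3; reducing to Smith normal form yields diagonal entries (1,1,1).

Reading off H_k = ker ∂_k / im ∂_{k+1}:

  H_0: rank C_0 − rank ∂_1 = 4 − 3 = 1, and the invariant factors of ∂_1 are all 1, so H_0 ≅ Z.

H_0 = Z.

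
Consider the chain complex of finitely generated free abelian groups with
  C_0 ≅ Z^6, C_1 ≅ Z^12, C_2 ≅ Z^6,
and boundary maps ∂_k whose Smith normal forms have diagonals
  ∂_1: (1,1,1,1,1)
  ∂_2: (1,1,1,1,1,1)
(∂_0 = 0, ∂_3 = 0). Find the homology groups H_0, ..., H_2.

H_0 = Z,  H_1 = Z,  H_2 = 0.

H_0: b_0 = 6 − 0 − 5 = 1; torsion from ∂_1 factors > 1: none. So H_0 = Z.
H_1: b_1 = 12 − 5 − 6 = 1; torsion from ∂_2 factors > 1: none. So H_1 = Z.
H_2: b_2 = 6 − 6 − 0 = 0; torsion from ∂_3 factors > 1: none. So H_2 = 0.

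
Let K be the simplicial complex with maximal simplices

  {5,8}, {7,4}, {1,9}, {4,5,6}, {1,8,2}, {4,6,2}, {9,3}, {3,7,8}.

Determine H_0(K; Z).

Fix the vertex order 1 < 2 < 3 < 4 < 5 < 6 < 7 < 8 < 9 and write every simplex with vertices in increasing order. Then dim K = 2 and the simplices of K are:

  0-simplices (9): [1], [2], [3], [4], [5], [6], [7], [8], [9]
  1-simplices (15): [1,2], [1,8], [1,9], [2,4], [2,6], [2,8], [3,7], [3,8], [3,9], [4,5], [4,6], [4,7], [5,6], [5,8], [7,8]
  2-simplices (4): [1,2,8], [2,4,6], [3,7,8], [4,5,6]

so the chain groups are C_0 ≅ Z^9, C_1 ≅ Z^15, C_2 ≅ Z^4.

∂_1: C_1 → C_0 is given by ∂[p,q] = [q] − [p]. For instance
  ∂[2,4] = [4] − [2].
This gives a 9×15 integer matrix of rank 8; reducing to Smith normal form yields diagonal entries (1,1,1,1,1,1,1,1).

Boundary ∂_2: C_2 → C_1 maps a triangle to the signed sum of its edges. For instance
  ∂[1,2,8] = [2,8] − [1,8] + [1,2],
  ∂[4,5,6] = [5,6] − [4,6] + [4,5].
The 15×4 boundary matrix has rank 4 and Smith normal form diag(1,1,1,1).

From H_k ≅ ker(∂_k) / im(∂_{k+1}) we obtain:

  H_0: rank C_0 − rank ∂_1 = 9 − 8 = 1, and the invariant factors of ∂_1 are all 1, so H_0 = Z.

H_0 ≅ Z.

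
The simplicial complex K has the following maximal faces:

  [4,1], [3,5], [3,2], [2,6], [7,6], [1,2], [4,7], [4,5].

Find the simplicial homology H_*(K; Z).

H_0 = Z,  H_1 = Z^2.

K has 7 vertices, 8 edges.
rank ∂_0 = 0, rank ∂_1 = 6 ⇒ b_0 = 7 − 0 − 6 = 1; all invariant factors of ∂_1 are 1 so no torsion. So H_0 = Z.
rank ∂_1 = 6, rank ∂_2 = 0 ⇒ b_1 = 8 − 6 − 0 = 2. So H_1 = Z^2.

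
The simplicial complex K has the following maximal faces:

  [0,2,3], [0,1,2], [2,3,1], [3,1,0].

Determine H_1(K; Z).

H_1 = 0.

Take the total order 0 < 1 < 2 < 3 on the vertex set. Then K (dimension 2) consists of the simplices:

  0-simplices (4): [0], [1], [2], [3]
  1-simplices (6): [0,1], [0,2], [0,3], [1,2], [1,3], [2,3]
  2-simplices (4): [0,1,2], [0,1,3], [0,2,3], [1,2,3]

Hence C_0 ≅ Z^4, C_1 ≅ Z^6, C_2 ≅ Z^4.

The boundary map ∂_1: C_1 → C_0 maps an edge to its endpoints' difference, ∂[p,q] = q − p.
The resulting 4×6 matrix has rank 3, and its Smith normal form has invariant factors (1,1,1).

Boundary ∂_2: C_2 → C_1 maps a triangle to the signed sum of its edges. For instance
  ∂[1,2,3] = [2,3] − [1,3] + [1,2],
  ∂[0,2,3] = [2,3] − [0,3] + [0,2].
As a 6×4 matrix over Z this has rank 3, with invariant factors (1,1,1).

Computing H_k = (kernel of ∂_k) / (image of ∂_{k+1}):

  H_1: rank ker ∂_1 − rank ∂_2 = (6 − 3) − 3 = 0, and the invariant factors of ∂_2 are all 1, so H_1 = 0.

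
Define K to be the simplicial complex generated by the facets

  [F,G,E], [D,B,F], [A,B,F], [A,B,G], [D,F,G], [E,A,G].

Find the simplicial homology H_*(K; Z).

H_0 ≅ Z,  H_1 ≅ Z,  H_2 = 0.

Fix the vertex order A < B < D < E < F < G and write every simplex with vertices in increasing order. Then dim K = 2 and the simplices of K are:

  0-simplices (6): A, B, D, E, F, G
  1-simplices (12): AB, AE, AF, AG, BD, BF, BG, DF, DG, EF, EG, FG
  2-simplices (6): ABF, ABG, AEG, BDF, DFG, EFG

giving chain groups C_0 ≅ Z^6, C_1 ≅ Z^12, C_2 ≅ Z^6.

∂_1: C_1 → C_0 maps an edge to its endpoints' difference, ∂[p,q] = q − p. For instance
  ∂AB = B − A.
The resulting 6×12 matrix has rank 5, and its Smith normal form has invariant factors (1,1,1,1,1).

∂_2: C_2 → C_1 sends each 2-simplex [p,q,r] to [q,r] − [p,r] + [p,q]. For instance
  ∂ABG = BG − AG + AB,
  ∂DFG = FG − DG + DF.
This gives a 12×6 integer matrix of rank 6; reducing to Smith normal form yields diagonal entries (1,1,1,1,1,1).

Now H_k = ker ∂_k / im ∂_{k+1}, so:

  H_0: rank C_0 − rank ∂_1 = 6 − 5 = 1, and the invariant factors of ∂_1 are all 1, so H_0 = Z.
  H_1: rank ker ∂_1 − rank ∂_2 = (12 − 5) − 6 = 1, and the invariant factors of ∂_2 are all 1, so H_1 = Z.
  H_2: rank ker ∂_2 − rank ∂_3 = (6 − 6) − 0 = 0, and there is no ∂_3, so H_2 = 0.

(K is a triangulation of the cylinder S^1 x I.)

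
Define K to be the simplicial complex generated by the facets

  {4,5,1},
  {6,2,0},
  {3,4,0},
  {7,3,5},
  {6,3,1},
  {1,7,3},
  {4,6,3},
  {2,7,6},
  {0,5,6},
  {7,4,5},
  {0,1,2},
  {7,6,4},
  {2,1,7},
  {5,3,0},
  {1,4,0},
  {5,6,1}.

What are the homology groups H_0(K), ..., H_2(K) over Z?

Order the vertices as 0 < 1 < 2 < 3 < 4 < 5 < 6 < 7. Listing each simplex with vertices in this order, K has dimension 2 with simplices:

  0-simplices (8): [0], [1], [2], [3], [4], [5], [6], [7]
  1-simplices (24): (24 of them)
  2-simplices (16): [0,1,2], [0,1,4], [0,2,6], [0,3,4], [0,3,5], [0,5,6], [1,2,7], [1,3,6], [1,3,7], [1,4,5], [1,5,6], [2,6,7], [3,4,6], [3,5,7], [4,5,7], [4,6,7]

so the chain groups are C_0 ≅ Z^8, C_1 ≅ Z^24, C_2 ≅ Z^16.

Boundary ∂_1: C_1 → C_0 maps an edge to its endpoints' difference, ∂[p,q] = q − p.
As a 8×24 matrix over Z this has rank 7, with invariant factors (1,1,1,1,1,1,1).

Boundary ∂_2: C_2 → C_1 maps a triangle to the signed sum of its edges. For instance
  ∂[1,4,5] = [4,5] − [1,5] + [1,4],
  ∂[1,3,7] = [3,7] − [1,7] + [1,3].
As a 24×16 matrix over Z this has rank 15, with invariant factors (1,1,1,1,1,1,1,1,1,1,1,1,1,1,1).

Computing H_k = (kernel of ∂_k) / (image of ∂_{k+1}):

  H_0: rank C_0 − rank ∂_1 = 8 − 7 = 1, and the invariant factors of ∂_1 are all 1, so H_0 ≅ Z.
  H_1: rank ker ∂_1 − rank ∂_2 = (24 − 7) − 15 = 2, and the invariant factors of ∂_2 are all 1, so H_1 ≅ Z^2.
  H_2: rank ker ∂_2 − rank ∂_3 = (16 − 15) − 0 = 1, and there is no ∂_3, so H_2 ≅ Z.

H_0 ≅ Z,  H_1 ≅ Z^2,  H_2 ≅ Z.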